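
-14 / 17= -0.82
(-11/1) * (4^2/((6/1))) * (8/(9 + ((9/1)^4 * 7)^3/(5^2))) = -2200/36327499129953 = -0.00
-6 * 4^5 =-6144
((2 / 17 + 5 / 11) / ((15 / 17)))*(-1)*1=-107 / 165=-0.65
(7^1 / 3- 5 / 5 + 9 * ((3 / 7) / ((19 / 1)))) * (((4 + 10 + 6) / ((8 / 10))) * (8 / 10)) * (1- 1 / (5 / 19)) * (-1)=4904 / 57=86.04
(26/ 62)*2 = 26/ 31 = 0.84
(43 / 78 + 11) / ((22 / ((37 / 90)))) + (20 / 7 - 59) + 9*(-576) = -5664780281 / 1081080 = -5239.93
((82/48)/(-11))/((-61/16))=82/2013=0.04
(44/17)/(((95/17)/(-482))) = -21208/95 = -223.24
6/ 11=0.55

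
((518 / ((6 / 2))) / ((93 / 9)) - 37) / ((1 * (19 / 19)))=-629 / 31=-20.29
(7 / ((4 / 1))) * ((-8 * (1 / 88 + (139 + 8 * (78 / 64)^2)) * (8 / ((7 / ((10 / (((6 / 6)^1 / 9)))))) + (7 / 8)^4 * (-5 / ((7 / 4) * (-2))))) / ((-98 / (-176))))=-315834113335 / 802816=-393407.85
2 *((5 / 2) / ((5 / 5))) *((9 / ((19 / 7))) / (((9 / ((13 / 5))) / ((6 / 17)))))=546 / 323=1.69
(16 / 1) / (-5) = -16 / 5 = -3.20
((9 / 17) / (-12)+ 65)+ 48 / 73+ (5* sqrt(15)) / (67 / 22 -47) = 325705 / 4964 -110* sqrt(15) / 967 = 65.17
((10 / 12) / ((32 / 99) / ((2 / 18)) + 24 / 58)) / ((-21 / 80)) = -3190 / 3339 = -0.96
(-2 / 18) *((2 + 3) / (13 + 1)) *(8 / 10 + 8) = -22 / 63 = -0.35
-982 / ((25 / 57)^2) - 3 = -3192393 / 625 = -5107.83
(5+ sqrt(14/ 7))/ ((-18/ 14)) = -35/ 9 - 7 * sqrt(2)/ 9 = -4.99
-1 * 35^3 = -42875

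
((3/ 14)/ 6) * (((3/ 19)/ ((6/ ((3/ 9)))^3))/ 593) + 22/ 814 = 0.03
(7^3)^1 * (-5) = -1715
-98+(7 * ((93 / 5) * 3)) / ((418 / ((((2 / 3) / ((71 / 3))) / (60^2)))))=-2908443783 / 29678000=-98.00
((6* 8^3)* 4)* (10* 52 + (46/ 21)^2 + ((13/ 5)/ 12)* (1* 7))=4753507328/ 735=6467356.91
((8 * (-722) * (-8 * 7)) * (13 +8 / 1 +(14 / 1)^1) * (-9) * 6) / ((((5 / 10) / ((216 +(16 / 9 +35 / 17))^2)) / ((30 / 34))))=-256151035353920000 / 4913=-52137397792371.26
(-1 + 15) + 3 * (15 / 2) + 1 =75 / 2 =37.50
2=2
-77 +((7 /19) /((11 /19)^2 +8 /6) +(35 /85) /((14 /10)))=-2349545 /30719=-76.49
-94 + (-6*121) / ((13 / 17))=-13564 / 13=-1043.38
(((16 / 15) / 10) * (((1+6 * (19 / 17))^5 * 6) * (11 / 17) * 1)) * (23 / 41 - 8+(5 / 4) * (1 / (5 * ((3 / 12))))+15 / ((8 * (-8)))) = -7431219876065271 / 98964032900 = -75090.11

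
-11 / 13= -0.85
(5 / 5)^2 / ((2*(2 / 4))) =1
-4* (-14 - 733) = 2988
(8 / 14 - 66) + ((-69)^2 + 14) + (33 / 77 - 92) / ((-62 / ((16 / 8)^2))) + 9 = 1025212 / 217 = 4724.48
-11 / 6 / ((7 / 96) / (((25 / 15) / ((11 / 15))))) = -400 / 7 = -57.14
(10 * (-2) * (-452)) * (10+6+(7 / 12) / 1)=449740 / 3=149913.33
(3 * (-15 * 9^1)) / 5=-81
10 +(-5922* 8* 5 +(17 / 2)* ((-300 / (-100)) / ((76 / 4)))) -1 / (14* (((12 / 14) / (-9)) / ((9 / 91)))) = -1638183125 / 6916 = -236868.58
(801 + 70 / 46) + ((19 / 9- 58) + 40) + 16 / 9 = 163201 / 207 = 788.41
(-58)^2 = 3364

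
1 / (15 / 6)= 2 / 5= 0.40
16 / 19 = 0.84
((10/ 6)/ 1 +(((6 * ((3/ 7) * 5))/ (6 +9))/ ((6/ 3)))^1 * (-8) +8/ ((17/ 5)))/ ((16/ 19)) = 4009/ 5712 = 0.70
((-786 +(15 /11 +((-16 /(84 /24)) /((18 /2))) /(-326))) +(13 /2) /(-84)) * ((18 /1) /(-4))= 709122431 /200816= 3531.20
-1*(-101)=101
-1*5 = -5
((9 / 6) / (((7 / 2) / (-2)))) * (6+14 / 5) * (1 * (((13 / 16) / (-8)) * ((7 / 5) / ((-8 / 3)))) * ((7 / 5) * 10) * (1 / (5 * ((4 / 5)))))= -9009 / 6400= -1.41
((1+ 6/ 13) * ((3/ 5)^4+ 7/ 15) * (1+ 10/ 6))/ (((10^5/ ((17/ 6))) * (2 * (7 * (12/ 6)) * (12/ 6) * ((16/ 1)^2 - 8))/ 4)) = 13889/ 732375000000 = 0.00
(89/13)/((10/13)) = 89/10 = 8.90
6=6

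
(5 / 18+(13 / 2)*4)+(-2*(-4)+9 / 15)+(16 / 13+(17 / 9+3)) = 15989 / 390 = 41.00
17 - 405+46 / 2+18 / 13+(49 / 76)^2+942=43460957 / 75088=578.80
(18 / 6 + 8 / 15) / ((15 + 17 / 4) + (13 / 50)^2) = 13250 / 72441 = 0.18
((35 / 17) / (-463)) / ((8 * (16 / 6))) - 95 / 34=-2.79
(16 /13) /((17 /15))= 240 /221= 1.09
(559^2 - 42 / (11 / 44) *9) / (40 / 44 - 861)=-3420659 / 9461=-361.55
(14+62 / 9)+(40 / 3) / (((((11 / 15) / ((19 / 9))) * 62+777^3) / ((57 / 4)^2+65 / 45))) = 50268497216443 / 2406469941774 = 20.89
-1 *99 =-99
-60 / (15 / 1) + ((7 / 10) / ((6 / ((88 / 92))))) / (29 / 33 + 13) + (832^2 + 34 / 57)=692220.60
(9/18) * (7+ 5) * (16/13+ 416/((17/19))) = 618144/221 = 2797.03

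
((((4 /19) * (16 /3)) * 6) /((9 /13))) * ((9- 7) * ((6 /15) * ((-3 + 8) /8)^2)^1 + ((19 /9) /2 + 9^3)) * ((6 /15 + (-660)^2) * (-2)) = -47645936903968 /7695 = -6191804665.88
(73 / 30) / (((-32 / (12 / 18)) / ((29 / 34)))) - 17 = -17.04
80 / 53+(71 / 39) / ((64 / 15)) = 85375 / 44096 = 1.94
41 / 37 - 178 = -6545 / 37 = -176.89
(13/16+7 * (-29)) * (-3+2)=3235/16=202.19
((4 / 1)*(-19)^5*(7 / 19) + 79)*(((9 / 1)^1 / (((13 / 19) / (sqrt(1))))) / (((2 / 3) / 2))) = -1871890317 / 13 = -143991562.85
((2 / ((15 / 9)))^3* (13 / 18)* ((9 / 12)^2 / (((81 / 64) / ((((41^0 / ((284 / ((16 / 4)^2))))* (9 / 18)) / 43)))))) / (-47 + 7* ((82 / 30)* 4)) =416 / 33811975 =0.00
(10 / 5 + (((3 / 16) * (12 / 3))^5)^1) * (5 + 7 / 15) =93931 / 7680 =12.23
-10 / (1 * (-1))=10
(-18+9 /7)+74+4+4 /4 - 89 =-187 /7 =-26.71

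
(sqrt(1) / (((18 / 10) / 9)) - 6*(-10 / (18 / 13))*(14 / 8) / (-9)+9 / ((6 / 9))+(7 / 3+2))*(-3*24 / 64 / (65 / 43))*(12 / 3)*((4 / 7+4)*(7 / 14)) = -133816 / 1365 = -98.03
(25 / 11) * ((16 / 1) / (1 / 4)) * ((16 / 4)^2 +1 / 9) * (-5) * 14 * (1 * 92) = -1494080000 / 99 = -15091717.17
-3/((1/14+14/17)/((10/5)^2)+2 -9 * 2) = 2856/15019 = 0.19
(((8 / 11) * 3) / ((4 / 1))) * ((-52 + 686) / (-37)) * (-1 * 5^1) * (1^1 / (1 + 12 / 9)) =57060 / 2849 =20.03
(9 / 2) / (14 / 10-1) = 45 / 4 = 11.25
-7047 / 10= -704.70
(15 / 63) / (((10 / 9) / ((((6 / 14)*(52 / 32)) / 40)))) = 117 / 31360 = 0.00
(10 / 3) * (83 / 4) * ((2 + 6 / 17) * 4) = 33200 / 51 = 650.98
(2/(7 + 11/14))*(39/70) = 78/545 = 0.14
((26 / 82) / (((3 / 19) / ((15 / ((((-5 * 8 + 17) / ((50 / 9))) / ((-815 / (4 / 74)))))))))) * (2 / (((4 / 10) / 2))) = 9310356250 / 8487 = 1097013.82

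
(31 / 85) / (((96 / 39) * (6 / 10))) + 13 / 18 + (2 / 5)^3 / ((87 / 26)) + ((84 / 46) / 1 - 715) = -290717022137 / 408204000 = -712.19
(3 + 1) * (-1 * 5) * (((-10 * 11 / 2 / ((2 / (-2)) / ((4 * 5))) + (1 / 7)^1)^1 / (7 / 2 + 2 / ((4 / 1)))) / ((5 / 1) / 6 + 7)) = -702.22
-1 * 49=-49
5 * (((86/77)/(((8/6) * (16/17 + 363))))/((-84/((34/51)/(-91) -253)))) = 252454505/7283187912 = 0.03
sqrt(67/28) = sqrt(469)/14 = 1.55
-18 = -18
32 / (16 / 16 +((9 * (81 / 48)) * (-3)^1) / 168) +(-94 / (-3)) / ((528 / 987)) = 17666747 / 172392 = 102.48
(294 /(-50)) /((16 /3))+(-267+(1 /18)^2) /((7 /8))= -69455647 /226800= -306.24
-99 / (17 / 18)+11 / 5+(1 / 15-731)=-212557 / 255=-833.56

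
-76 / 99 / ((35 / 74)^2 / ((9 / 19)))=-21904 / 13475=-1.63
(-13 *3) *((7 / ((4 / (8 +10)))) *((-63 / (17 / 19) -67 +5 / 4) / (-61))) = -2742.21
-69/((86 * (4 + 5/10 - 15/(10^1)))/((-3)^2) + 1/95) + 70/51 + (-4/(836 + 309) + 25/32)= -3906490169/15272394720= -0.26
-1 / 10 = -0.10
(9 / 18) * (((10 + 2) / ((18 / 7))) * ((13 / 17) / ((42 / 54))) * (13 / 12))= 169 / 68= 2.49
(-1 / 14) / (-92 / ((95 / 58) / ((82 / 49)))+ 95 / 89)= 59185 / 76999806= 0.00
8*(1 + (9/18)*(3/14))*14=124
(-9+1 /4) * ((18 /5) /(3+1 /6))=-189 /19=-9.95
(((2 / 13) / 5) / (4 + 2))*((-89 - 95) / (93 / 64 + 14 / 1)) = -0.06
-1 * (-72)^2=-5184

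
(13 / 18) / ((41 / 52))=338 / 369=0.92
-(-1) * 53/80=53/80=0.66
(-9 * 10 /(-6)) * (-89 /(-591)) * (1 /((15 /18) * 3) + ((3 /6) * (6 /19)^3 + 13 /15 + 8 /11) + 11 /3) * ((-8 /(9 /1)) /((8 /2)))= -1143494428 /401313231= -2.85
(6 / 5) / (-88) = -3 / 220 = -0.01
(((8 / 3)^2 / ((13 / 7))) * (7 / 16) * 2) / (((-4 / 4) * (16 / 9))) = -49 / 26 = -1.88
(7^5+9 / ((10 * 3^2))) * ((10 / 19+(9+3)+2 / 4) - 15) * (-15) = 37815975 / 76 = 497578.62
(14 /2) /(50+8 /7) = 49 /358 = 0.14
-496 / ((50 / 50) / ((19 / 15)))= -9424 / 15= -628.27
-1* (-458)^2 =-209764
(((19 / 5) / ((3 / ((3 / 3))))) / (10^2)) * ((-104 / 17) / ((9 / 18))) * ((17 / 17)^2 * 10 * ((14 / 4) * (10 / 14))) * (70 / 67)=-13832 / 3417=-4.05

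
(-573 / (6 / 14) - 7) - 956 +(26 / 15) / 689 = -1828498 / 795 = -2300.00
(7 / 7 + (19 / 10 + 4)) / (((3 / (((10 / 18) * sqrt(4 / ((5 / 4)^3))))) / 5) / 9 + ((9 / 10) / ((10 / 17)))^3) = 2745875700000 / 1424518061881 - 28750000000 * sqrt(5) / 1424518061881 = 1.88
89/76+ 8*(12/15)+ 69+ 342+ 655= 407957/380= 1073.57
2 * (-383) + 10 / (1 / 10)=-666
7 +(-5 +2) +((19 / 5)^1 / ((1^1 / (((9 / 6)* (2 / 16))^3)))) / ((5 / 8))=51713 / 12800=4.04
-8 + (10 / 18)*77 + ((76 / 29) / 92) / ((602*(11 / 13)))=1382483785 / 39751866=34.78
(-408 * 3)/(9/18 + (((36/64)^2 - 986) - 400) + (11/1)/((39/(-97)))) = 12220416/14102825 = 0.87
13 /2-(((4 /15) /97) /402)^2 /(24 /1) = 1667833576987 /256589781075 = 6.50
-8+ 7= -1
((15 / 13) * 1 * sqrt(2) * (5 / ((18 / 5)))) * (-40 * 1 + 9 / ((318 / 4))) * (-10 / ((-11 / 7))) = -9248750 * sqrt(2) / 22737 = -575.26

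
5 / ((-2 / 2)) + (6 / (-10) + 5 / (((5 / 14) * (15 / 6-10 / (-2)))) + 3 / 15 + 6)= 37 / 15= 2.47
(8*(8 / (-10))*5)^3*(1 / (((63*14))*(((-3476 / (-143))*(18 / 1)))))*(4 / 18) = -53248 / 2821959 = -0.02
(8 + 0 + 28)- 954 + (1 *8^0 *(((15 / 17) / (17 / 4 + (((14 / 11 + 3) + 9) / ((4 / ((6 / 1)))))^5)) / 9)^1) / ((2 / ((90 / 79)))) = -2484276032664854562 / 2706183042171209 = -918.00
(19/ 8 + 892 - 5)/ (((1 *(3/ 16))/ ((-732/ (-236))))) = 868030/ 59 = 14712.37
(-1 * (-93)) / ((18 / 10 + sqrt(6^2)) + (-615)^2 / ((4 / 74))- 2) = 930 / 69971683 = 0.00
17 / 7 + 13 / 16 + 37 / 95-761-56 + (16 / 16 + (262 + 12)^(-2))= -812.37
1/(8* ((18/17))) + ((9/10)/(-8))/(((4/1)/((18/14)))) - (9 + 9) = -361229/20160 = -17.92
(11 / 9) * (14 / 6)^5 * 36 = 739508 / 243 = 3043.24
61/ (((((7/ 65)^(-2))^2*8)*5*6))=0.00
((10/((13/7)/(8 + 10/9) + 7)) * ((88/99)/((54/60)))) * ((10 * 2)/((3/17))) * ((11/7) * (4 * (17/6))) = 1668339200/602883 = 2767.27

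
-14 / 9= -1.56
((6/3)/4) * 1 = 1/2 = 0.50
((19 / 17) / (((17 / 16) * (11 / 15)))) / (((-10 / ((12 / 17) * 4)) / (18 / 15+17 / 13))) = -3567744 / 3512795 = -1.02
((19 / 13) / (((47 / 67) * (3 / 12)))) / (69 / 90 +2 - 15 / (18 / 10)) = -1.50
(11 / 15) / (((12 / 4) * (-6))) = -0.04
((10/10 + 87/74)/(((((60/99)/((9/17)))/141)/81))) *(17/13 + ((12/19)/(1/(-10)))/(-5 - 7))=247391434521/6214520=39808.62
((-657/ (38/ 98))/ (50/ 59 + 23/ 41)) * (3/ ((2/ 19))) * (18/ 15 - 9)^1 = 9111359439/ 34070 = 267430.57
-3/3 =-1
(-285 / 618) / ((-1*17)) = 95 / 3502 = 0.03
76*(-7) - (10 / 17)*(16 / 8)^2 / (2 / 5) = -9144 / 17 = -537.88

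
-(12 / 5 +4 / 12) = -41 / 15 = -2.73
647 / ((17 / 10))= 6470 / 17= 380.59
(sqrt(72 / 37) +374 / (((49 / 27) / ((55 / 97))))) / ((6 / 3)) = 3 * sqrt(74) / 37 +277695 / 4753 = 59.12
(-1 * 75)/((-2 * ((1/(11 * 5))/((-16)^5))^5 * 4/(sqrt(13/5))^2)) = -15550975538822082734916750721155072000000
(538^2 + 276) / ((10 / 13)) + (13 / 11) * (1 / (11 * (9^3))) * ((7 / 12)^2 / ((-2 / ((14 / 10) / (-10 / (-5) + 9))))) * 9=58471925461781 / 155247840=376636.00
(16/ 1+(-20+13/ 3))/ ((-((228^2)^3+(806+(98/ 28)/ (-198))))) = -132/ 55629386181353153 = -0.00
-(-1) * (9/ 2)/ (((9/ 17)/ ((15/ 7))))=255/ 14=18.21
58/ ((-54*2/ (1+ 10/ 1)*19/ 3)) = -319/ 342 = -0.93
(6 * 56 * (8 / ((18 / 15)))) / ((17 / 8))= 17920 / 17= 1054.12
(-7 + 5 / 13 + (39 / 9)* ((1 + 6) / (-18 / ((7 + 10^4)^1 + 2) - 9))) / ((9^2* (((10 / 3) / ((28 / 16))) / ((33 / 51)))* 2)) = -2701636553 / 129028975920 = -0.02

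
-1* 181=-181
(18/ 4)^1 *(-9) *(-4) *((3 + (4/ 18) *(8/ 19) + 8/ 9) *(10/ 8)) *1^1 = 30645/ 38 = 806.45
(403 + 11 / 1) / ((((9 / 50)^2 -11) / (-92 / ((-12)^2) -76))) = 79321250 / 27419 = 2892.93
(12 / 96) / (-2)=-1 / 16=-0.06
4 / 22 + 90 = 992 / 11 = 90.18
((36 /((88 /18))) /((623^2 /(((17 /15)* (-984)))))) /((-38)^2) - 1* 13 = -100182029749 /7706301295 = -13.00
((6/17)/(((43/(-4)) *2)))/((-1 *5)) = 12/3655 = 0.00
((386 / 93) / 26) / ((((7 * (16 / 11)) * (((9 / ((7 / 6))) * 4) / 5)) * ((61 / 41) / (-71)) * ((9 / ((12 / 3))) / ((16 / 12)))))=-0.07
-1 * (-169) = 169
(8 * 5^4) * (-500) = -2500000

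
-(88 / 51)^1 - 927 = -47365 / 51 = -928.73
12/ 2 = 6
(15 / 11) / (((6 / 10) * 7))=25 / 77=0.32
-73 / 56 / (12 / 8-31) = 73 / 1652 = 0.04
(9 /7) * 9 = 81 /7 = 11.57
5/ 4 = 1.25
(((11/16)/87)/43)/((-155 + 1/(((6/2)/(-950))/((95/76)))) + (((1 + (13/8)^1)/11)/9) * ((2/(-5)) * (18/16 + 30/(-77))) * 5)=-2662/7979469451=-0.00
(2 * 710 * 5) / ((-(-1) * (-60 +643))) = 7100 / 583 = 12.18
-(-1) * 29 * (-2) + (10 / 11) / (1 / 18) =-41.64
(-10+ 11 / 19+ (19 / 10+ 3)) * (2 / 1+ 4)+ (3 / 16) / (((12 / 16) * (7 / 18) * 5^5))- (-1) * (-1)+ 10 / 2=-19223579 / 831250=-23.13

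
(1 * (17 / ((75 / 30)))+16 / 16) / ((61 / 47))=1833 / 305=6.01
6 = 6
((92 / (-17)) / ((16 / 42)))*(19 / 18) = -15.00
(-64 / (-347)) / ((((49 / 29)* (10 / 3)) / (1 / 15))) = 0.00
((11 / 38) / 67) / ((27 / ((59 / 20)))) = 649 / 1374840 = 0.00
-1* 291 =-291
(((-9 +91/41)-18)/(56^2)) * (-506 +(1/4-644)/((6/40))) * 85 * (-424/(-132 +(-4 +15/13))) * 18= 642309646290/3521777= 182382.26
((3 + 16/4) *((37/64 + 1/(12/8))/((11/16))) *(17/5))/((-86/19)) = -9.52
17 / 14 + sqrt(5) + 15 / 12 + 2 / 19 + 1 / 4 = sqrt(5) + 375 / 133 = 5.06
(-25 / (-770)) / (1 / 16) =0.52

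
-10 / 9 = -1.11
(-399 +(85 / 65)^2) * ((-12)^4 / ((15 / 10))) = -928171008 / 169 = -5492136.14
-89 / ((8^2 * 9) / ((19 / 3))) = -1691 / 1728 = -0.98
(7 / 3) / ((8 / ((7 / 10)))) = 49 / 240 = 0.20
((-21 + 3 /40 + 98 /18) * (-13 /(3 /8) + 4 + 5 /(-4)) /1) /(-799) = -2134459 /3451680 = -0.62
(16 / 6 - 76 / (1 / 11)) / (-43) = 2500 / 129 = 19.38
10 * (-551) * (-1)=5510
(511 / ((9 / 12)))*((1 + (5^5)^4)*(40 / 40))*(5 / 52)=243663787841799430 / 39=6247789431841011.03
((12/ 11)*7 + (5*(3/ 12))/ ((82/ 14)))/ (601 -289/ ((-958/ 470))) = 6783119/ 641852376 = 0.01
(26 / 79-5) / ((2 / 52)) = -9594 / 79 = -121.44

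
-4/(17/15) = -60/17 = -3.53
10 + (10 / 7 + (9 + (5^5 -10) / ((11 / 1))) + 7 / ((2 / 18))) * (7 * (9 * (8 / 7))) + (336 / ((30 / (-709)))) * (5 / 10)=8360486 / 385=21715.55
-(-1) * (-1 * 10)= -10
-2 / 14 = -1 / 7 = -0.14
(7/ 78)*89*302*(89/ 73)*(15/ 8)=41862485/ 7592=5514.03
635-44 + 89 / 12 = 7181 / 12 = 598.42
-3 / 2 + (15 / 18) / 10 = -17 / 12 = -1.42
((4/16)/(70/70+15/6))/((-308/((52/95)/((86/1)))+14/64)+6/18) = -624/422743657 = -0.00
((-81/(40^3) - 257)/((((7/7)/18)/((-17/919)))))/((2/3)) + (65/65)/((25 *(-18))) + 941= 566058550291/529344000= 1069.36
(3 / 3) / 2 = 1 / 2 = 0.50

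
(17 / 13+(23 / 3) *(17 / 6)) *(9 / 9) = 23.03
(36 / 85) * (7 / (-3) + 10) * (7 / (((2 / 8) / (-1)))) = -7728 / 85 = -90.92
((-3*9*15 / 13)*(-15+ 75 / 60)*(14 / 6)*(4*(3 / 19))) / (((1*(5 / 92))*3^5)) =35420 / 741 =47.80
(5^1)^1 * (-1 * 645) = -3225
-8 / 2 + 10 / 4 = -1.50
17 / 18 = 0.94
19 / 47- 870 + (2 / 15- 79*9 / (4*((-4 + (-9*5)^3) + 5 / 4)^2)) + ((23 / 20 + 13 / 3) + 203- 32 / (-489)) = -40364790623756983163 / 61074228584158860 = -660.91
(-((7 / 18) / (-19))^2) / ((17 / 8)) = -98 / 497097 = -0.00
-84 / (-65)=84 / 65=1.29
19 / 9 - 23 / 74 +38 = 26507 / 666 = 39.80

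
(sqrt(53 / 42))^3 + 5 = 53 * sqrt(2226) / 1764 + 5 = 6.42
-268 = -268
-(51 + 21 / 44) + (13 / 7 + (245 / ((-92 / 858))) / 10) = -278.11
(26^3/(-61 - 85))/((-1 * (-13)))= -676/73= -9.26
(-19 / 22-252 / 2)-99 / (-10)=-6433 / 55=-116.96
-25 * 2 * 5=-250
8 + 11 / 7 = 67 / 7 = 9.57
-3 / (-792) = 1 / 264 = 0.00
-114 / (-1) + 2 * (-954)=-1794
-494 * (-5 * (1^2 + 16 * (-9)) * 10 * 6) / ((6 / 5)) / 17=-17660500 / 17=-1038852.94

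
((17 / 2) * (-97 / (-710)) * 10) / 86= 1649 / 12212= 0.14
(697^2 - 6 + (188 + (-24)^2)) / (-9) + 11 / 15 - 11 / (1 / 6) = -811924 / 15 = -54128.27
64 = 64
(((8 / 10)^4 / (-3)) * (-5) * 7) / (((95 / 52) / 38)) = 186368 / 1875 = 99.40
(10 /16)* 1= 5 /8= 0.62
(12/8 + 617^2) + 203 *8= 764629/2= 382314.50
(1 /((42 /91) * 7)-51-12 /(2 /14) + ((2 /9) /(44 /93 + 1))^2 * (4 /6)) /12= -955478465 /85136184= -11.22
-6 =-6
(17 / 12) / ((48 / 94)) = 2.77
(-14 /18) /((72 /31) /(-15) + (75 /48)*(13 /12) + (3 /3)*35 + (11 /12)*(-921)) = 69440 /72112539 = 0.00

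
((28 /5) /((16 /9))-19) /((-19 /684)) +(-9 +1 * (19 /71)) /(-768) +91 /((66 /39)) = 468138221 /749760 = 624.38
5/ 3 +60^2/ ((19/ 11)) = 118895/ 57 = 2085.88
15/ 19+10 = 205/ 19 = 10.79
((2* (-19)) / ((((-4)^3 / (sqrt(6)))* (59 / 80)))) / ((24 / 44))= 1045* sqrt(6) / 708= 3.62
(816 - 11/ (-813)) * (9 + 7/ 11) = 7863.40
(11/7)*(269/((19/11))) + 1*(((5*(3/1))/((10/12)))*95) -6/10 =1299496/665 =1954.13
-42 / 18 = -7 / 3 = -2.33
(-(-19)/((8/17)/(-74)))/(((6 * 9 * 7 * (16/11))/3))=-131461/8064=-16.30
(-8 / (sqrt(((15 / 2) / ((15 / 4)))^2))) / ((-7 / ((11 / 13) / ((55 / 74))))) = 296 / 455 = 0.65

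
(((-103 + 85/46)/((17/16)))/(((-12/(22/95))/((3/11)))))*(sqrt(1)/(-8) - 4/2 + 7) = 2.44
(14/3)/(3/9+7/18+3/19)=228/43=5.30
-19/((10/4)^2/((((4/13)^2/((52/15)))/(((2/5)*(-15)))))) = 152/10985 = 0.01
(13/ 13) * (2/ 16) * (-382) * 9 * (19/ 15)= -544.35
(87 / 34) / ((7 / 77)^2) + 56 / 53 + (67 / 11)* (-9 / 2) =2807441 / 9911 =283.27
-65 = -65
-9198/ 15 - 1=-3071/ 5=-614.20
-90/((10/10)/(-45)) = 4050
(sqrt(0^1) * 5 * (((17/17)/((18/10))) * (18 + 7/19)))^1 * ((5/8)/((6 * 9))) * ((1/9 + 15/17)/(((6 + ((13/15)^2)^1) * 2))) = 0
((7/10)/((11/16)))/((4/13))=182/55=3.31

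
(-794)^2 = 630436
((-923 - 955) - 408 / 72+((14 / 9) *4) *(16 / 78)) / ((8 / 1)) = -660719 / 2808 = -235.30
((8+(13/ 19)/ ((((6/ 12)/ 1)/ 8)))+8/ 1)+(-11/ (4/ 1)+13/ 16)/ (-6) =49741/ 1824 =27.27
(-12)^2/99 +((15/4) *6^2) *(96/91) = 143.87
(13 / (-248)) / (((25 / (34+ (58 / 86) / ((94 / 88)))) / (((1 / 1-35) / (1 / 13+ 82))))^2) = -62205657145866 / 3603820640977975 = -0.02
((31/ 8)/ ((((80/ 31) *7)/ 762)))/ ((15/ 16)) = 122047/ 700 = 174.35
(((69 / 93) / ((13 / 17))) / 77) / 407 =391 / 12629617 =0.00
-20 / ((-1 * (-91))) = -20 / 91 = -0.22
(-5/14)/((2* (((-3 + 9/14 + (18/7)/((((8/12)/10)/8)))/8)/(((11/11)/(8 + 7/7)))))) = -20/38583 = -0.00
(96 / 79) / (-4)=-24 / 79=-0.30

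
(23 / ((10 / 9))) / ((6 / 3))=207 / 20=10.35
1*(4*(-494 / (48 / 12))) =-494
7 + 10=17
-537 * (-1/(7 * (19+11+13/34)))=2.52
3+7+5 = 15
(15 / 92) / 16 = 15 / 1472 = 0.01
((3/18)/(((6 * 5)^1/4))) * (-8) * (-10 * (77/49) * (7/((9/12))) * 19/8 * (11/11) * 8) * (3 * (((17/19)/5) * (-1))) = -11968/45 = -265.96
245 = 245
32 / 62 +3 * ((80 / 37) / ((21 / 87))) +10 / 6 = 699857 / 24087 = 29.06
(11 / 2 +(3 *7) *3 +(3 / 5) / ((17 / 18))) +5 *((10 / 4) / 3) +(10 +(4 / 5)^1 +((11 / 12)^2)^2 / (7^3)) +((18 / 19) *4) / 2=987833614879 / 11486603520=86.00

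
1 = 1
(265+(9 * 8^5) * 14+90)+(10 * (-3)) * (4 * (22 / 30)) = 4129035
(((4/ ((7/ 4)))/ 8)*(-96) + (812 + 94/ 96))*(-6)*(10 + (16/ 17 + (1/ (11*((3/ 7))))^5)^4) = -7243718462666287235884132345360062925135/ 142485865545169016535331149872312088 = -50838.15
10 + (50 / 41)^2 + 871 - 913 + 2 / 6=-152195 / 5043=-30.18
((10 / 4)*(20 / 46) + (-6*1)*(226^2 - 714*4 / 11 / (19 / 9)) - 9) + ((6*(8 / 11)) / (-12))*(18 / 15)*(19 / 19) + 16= -305710.44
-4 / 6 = -2 / 3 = -0.67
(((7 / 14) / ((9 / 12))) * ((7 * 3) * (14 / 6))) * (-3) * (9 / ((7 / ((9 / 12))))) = -189 / 2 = -94.50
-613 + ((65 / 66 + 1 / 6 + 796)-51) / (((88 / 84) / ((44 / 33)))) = 122203 / 363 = 336.65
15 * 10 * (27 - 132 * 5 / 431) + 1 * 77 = 3897.30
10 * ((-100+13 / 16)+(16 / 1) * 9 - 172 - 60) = -14975 / 8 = -1871.88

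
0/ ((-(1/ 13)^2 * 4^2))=0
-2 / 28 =-1 / 14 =-0.07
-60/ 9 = -20/ 3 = -6.67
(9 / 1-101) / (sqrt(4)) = -46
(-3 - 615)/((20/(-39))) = 12051/10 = 1205.10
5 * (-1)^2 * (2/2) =5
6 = 6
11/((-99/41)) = -41/9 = -4.56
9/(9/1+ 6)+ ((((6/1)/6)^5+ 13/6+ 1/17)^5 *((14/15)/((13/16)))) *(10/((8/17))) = 134920551984919/15830570340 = 8522.79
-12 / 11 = -1.09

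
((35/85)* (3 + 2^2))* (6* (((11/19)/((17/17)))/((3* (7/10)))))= 1540/323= 4.77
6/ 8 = 3/ 4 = 0.75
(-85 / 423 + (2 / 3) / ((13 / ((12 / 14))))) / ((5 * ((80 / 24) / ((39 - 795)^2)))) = -82233144 / 15275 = -5383.51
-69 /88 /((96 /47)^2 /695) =-35310865 /270336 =-130.62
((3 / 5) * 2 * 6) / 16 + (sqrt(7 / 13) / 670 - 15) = -291 / 20 + sqrt(91) / 8710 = -14.55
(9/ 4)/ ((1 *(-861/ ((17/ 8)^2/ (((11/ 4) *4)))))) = -867/ 808192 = -0.00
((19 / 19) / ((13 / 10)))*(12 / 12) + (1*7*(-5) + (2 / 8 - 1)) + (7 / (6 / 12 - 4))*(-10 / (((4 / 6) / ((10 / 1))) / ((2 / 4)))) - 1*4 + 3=5929 / 52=114.02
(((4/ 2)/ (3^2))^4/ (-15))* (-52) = 832/ 98415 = 0.01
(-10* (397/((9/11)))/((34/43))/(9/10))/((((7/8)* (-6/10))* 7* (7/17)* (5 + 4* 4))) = 375562000/1750329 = 214.57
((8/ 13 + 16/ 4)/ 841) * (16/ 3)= 320/ 10933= 0.03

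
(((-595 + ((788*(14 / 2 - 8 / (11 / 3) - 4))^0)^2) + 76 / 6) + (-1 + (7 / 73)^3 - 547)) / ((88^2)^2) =-1317988567 / 69987506958336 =-0.00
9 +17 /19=188 /19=9.89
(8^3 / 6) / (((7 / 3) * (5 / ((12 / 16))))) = 192 / 35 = 5.49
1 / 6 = 0.17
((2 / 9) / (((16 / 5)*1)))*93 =155 / 24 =6.46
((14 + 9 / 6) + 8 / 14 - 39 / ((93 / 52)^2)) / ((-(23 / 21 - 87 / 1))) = 156547 / 3467288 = 0.05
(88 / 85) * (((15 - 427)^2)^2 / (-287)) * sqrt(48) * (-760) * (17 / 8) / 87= 192701514784768 * sqrt(3) / 24969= 13367328058.90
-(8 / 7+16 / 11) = -200 / 77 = -2.60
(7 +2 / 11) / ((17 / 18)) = 1422 / 187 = 7.60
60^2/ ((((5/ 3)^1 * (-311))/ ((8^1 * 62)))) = -3444.89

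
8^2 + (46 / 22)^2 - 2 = 8031 / 121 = 66.37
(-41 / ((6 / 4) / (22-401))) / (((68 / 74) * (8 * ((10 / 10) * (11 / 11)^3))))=574943 / 408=1409.17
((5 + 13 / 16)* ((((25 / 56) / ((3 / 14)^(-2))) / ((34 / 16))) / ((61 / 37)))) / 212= 774225 / 4826015488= 0.00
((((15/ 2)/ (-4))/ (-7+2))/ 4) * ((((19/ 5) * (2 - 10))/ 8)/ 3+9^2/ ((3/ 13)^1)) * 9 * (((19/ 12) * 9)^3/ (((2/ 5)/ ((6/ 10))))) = 13115553453/ 10240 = 1280815.77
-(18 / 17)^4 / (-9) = 11664 / 83521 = 0.14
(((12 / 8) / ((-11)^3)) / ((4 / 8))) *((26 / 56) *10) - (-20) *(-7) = -2608955 / 18634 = -140.01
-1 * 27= -27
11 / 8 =1.38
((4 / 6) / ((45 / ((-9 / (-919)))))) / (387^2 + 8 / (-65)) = 26 / 26839331589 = 0.00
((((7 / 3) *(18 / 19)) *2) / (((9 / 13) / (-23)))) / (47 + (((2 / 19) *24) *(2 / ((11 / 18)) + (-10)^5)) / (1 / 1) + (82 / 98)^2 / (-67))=3703640941 / 6368939832459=0.00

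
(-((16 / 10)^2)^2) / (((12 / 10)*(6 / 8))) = -8192 / 1125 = -7.28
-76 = -76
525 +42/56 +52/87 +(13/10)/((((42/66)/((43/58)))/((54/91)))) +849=117338771/85260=1376.25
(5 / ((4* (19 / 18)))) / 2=0.59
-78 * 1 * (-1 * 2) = 156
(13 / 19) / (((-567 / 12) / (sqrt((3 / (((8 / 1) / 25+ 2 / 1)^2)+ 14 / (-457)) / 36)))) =-0.00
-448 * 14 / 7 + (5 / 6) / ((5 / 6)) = -895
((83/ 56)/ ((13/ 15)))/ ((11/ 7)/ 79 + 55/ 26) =98355/ 122804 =0.80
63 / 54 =7 / 6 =1.17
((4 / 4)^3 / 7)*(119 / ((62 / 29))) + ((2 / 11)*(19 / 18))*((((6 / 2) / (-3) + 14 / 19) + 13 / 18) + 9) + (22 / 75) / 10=33823027 / 3452625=9.80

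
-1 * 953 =-953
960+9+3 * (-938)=-1845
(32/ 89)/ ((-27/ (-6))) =0.08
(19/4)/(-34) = -19/136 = -0.14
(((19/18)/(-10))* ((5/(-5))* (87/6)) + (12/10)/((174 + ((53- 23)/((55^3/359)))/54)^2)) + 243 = 239034910626090022511/977525574826349160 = 244.53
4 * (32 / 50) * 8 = 512 / 25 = 20.48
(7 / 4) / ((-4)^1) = -7 / 16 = -0.44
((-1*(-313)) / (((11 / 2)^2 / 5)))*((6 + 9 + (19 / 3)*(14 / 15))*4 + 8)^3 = 87813300117248 / 2205225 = 39820562.58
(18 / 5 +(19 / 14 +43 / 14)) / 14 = 281 / 490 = 0.57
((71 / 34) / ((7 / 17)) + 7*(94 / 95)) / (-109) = -15957 / 144970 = -0.11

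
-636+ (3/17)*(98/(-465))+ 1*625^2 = 389988.96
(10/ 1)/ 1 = 10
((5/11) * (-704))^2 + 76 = 102476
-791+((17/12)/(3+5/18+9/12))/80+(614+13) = -1902349/11600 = -164.00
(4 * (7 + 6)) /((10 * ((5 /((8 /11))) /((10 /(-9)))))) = -416 /495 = -0.84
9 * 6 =54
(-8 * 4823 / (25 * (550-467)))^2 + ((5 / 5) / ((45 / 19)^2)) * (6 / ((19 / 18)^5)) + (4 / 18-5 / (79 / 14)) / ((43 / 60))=104028863527389664 / 300963484588125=345.65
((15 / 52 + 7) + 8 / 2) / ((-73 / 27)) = -15849 / 3796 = -4.18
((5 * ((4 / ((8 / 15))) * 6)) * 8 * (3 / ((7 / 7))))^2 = 29160000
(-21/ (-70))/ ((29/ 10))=3/ 29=0.10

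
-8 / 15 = -0.53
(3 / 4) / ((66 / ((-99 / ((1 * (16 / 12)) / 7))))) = -189 / 32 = -5.91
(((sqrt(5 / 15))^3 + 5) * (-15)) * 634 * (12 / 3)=-190200 -12680 * sqrt(3) / 3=-197520.80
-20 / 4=-5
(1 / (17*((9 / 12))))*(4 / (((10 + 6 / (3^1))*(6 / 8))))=16 / 459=0.03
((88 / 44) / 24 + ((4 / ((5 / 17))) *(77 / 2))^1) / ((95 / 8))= 62842 / 1425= 44.10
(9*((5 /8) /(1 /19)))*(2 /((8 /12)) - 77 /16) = -24795 /128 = -193.71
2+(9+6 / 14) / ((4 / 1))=61 / 14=4.36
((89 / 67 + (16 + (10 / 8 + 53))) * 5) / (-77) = -95915 / 20636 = -4.65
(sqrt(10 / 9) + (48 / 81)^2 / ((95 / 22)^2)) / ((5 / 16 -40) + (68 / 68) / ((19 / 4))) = -304 * sqrt(10) / 36003 -180224 / 377786025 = -0.03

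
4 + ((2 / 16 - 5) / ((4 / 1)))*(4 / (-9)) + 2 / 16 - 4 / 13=170 / 39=4.36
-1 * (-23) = 23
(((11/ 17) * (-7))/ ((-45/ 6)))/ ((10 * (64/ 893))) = 68761/ 81600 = 0.84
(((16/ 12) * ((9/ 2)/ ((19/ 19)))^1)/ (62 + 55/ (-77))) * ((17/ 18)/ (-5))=-119/ 6435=-0.02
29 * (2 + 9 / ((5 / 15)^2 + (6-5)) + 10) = 582.90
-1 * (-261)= 261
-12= -12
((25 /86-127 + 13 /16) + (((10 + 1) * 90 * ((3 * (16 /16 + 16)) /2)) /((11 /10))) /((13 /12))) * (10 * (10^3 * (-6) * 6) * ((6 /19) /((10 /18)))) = -45768850497000 /10621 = -4309278834.10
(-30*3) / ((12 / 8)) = -60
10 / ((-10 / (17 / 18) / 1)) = -17 / 18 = -0.94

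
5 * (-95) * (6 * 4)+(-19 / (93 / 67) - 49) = -1066030 / 93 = -11462.69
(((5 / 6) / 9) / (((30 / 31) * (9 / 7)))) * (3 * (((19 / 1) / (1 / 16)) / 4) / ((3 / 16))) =90.49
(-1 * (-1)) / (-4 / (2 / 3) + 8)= 0.50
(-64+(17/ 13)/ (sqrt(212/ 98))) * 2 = -128+119 * sqrt(106)/ 689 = -126.22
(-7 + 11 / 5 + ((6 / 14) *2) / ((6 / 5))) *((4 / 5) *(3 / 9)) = -572 / 525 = -1.09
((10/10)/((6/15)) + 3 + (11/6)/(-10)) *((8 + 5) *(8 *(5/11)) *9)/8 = 1131/4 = 282.75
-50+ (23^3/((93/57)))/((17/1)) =204823/527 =388.66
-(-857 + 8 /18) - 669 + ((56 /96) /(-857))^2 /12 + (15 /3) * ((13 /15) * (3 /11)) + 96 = 3975049509851 /13960406592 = 284.74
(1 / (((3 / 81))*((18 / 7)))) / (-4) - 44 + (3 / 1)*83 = 1619 / 8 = 202.38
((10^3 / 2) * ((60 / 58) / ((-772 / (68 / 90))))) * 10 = -85000 / 16791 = -5.06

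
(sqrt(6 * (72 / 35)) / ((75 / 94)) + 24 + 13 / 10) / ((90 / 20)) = 6.60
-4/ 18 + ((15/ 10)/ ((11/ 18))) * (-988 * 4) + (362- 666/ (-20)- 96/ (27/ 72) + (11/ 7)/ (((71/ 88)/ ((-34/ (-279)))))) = -145834003591/ 15252930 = -9561.05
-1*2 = -2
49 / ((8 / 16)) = 98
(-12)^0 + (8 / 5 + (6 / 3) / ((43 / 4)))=599 / 215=2.79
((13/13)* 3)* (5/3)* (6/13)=30/13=2.31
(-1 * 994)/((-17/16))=15904/17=935.53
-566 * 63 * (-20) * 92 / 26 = 32805360 / 13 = 2523489.23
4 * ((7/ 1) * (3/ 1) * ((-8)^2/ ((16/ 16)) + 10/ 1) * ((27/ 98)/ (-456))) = -999/ 266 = -3.76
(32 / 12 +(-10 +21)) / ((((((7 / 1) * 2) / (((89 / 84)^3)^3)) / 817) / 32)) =11735888454989632045873 / 273283169946845184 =42944.06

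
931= 931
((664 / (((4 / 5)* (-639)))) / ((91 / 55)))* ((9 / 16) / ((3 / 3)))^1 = -22825 / 51688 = -0.44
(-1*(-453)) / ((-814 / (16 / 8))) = -453 / 407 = -1.11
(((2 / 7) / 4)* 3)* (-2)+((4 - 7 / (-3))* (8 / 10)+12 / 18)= 557 / 105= 5.30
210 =210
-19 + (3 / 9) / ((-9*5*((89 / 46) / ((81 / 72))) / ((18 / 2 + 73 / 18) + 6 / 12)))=-457973 / 24030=-19.06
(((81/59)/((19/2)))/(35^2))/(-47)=-162/64541575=-0.00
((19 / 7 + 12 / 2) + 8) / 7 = 117 / 49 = 2.39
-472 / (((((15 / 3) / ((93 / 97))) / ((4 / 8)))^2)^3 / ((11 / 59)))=-7116892017939 / 104121500616125000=-0.00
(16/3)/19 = 16/57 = 0.28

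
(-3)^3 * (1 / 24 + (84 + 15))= -2674.12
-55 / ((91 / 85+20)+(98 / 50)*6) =-23375 / 13953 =-1.68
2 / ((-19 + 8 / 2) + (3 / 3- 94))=-1 / 54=-0.02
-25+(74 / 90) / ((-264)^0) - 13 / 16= -17993 / 720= -24.99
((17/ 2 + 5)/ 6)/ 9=1/ 4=0.25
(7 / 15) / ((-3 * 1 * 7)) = -1 / 45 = -0.02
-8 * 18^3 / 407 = -46656 / 407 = -114.63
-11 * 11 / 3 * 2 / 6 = -121 / 9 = -13.44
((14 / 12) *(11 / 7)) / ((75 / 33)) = 121 / 150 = 0.81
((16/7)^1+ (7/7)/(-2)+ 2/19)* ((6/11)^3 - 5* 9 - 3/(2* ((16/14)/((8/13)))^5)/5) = -111490483089963/1314548014780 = -84.81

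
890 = 890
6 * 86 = 516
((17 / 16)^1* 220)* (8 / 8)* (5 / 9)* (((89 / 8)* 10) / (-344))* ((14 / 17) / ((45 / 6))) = -171325 / 37152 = -4.61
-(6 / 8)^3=-27 / 64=-0.42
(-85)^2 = 7225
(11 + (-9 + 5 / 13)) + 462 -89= 4880 / 13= 375.38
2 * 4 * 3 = 24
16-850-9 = -843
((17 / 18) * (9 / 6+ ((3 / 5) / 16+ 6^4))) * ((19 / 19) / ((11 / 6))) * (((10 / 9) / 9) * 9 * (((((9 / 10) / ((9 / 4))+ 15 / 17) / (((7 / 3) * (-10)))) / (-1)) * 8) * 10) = 538787 / 165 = 3265.38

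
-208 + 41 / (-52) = -10857 / 52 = -208.79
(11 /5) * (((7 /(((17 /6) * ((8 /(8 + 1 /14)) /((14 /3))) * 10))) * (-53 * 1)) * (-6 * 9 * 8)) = 24902262 /425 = 58593.56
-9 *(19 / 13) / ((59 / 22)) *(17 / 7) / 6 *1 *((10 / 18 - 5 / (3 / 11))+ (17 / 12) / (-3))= 36.23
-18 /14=-9 /7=-1.29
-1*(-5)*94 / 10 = 47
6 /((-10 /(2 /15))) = -2 /25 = -0.08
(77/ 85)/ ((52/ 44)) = 847/ 1105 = 0.77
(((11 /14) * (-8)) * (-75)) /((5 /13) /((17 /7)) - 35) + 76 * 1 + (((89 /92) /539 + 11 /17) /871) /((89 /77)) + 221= 283.47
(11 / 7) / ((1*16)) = 11 / 112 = 0.10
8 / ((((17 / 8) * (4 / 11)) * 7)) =176 / 119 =1.48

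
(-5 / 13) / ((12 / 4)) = -5 / 39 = -0.13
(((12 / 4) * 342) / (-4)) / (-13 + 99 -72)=-513 / 28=-18.32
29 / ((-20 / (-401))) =11629 / 20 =581.45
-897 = -897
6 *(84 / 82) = 6.15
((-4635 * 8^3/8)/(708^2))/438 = -0.00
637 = 637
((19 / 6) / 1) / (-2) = -19 / 12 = -1.58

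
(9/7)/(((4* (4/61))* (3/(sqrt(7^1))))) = 183* sqrt(7)/112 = 4.32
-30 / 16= -15 / 8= -1.88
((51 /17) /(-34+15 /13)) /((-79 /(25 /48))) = 325 /539728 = 0.00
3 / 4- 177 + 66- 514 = -2497 / 4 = -624.25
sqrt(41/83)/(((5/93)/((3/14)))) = 2.80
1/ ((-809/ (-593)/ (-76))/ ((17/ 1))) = -766156/ 809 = -947.04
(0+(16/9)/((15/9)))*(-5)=-16/3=-5.33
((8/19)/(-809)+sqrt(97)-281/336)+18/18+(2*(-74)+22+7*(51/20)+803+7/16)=sqrt(97)+8979408689/12911640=705.30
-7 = -7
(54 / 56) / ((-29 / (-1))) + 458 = 371923 / 812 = 458.03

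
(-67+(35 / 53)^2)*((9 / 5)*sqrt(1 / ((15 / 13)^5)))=-10533094*sqrt(195) / 1755625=-83.78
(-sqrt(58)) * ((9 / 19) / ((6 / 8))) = -12 * sqrt(58) / 19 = -4.81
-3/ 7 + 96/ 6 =15.57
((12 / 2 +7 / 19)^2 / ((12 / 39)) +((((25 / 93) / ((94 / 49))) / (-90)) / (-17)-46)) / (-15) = -20716460753 / 3621351645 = -5.72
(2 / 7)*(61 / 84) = 61 / 294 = 0.21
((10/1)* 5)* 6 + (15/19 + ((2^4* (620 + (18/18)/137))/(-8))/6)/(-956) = 1120614457/3732702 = 300.22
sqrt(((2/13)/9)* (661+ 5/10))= 7* sqrt(39)/13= 3.36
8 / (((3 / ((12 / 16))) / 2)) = 4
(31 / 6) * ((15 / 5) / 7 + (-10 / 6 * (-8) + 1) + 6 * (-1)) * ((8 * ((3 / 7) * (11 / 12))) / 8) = 7843 / 441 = 17.78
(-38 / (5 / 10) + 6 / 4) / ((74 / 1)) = -149 / 148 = -1.01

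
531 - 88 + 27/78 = 11527/26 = 443.35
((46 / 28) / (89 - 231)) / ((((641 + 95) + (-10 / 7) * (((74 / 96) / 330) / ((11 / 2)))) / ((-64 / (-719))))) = -3206016 / 2291292862163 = -0.00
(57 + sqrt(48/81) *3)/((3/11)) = 217.47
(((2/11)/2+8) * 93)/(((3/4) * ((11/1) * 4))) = 2759/121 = 22.80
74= 74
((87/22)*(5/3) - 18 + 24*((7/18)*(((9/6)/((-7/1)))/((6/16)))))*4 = -2210/33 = -66.97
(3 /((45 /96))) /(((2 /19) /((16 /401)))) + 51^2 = 2603.43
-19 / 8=-2.38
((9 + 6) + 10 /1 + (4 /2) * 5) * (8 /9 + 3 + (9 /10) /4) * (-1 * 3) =-10367 /24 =-431.96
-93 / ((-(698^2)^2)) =93 / 237367737616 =0.00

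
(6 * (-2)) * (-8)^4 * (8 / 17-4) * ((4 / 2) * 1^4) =5898240 / 17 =346955.29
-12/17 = -0.71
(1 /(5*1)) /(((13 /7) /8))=56 /65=0.86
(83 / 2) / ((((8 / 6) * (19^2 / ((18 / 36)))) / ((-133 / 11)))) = -1743 / 3344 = -0.52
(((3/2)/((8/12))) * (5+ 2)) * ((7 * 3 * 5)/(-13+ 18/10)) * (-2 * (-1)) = -4725/16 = -295.31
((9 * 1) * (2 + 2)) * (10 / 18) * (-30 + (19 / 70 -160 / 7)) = -7362 / 7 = -1051.71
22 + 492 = 514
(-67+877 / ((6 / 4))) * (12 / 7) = 6212 / 7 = 887.43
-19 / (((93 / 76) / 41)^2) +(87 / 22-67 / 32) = -64931176633 / 3044448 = -21327.73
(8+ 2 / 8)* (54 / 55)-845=-8369 / 10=-836.90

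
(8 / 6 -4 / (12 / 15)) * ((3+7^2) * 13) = -7436 / 3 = -2478.67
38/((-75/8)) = -304/75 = -4.05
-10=-10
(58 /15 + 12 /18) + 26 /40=311 /60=5.18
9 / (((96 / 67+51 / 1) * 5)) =201 / 5855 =0.03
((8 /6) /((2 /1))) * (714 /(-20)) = -119 /5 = -23.80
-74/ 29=-2.55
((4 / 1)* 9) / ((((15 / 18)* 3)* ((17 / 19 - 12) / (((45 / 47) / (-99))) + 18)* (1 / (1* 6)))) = 8208 / 110797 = 0.07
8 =8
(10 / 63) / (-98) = -5 / 3087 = -0.00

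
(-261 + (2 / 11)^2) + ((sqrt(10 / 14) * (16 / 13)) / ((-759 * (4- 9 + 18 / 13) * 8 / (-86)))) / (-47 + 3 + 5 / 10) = -31577 / 121 + 344 * sqrt(35) / 21724857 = -260.97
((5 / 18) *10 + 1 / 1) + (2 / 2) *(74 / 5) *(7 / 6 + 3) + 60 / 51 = 10193 / 153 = 66.62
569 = 569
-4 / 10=-2 / 5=-0.40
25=25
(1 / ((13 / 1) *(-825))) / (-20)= 1 / 214500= 0.00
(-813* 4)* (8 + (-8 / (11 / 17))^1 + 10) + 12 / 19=-18328.82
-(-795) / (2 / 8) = 3180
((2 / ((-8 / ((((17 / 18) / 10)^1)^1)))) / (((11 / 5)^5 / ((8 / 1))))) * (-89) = 945625 / 2898918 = 0.33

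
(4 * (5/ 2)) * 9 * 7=630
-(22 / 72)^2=-121 / 1296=-0.09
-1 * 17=-17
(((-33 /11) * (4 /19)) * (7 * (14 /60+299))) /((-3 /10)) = 251356 /57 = 4409.75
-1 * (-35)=35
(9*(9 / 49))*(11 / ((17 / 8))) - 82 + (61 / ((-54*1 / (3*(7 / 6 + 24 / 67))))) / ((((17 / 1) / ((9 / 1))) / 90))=-35681707 / 111622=-319.67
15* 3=45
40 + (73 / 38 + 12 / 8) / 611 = 35725 / 893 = 40.01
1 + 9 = 10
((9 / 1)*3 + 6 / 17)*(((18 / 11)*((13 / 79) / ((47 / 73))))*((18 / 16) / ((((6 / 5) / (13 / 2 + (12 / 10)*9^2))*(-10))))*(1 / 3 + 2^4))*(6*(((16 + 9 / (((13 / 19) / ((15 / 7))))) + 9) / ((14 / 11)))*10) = -33823986075 / 7426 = -4554805.56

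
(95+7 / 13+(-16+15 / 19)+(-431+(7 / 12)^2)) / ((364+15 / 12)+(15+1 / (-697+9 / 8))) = -3650956093 / 3962731500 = -0.92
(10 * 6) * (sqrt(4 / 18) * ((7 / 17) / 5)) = 28 * sqrt(2) / 17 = 2.33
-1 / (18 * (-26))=1 / 468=0.00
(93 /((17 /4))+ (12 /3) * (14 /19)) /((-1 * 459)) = -8020 /148257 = -0.05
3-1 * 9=-6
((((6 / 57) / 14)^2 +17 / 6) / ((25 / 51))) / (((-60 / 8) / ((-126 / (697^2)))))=1804314 / 9026759875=0.00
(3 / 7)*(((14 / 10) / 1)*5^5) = 1875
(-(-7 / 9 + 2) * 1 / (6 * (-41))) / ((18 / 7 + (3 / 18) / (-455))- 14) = -5005 / 11513169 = -0.00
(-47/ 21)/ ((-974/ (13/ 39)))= 47/ 61362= 0.00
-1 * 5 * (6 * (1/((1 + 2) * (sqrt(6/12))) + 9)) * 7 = -1890- 70 * sqrt(2) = -1988.99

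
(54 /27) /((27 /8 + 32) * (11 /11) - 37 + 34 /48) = -24 /11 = -2.18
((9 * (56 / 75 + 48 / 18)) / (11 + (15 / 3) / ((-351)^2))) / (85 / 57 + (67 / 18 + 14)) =2022467616 / 13914256775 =0.15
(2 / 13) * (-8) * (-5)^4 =-10000 / 13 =-769.23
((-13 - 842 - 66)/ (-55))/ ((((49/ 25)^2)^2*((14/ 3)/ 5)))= 1079296875/ 887779354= 1.22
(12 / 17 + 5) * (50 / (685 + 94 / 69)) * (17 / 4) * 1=167325 / 94718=1.77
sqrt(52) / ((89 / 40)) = 3.24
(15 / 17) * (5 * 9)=675 / 17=39.71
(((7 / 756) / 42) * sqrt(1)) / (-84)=-1 / 381024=-0.00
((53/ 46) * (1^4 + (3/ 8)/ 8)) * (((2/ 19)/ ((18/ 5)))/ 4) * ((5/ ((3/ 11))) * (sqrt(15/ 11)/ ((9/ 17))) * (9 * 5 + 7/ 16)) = 1097170225 * sqrt(165)/ 869916672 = 16.20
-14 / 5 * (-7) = 98 / 5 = 19.60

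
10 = 10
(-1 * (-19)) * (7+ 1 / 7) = 950 / 7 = 135.71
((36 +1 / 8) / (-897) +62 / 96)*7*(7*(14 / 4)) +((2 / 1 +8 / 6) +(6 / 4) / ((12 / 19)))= 3144865 / 28704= 109.56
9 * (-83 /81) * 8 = -664 /9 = -73.78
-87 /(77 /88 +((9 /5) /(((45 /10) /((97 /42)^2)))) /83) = -127378440 /1318741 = -96.59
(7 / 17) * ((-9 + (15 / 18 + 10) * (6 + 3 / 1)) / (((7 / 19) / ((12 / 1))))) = 20178 / 17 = 1186.94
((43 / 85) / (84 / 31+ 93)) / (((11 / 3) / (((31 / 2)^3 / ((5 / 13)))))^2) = 13948895354277 / 378488000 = 36854.26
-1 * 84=-84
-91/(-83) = 1.10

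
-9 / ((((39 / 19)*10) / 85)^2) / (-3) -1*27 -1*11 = 27265 / 2028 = 13.44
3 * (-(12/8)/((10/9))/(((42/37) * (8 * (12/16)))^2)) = -1369/15680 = -0.09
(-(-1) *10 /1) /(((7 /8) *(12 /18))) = 120 /7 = 17.14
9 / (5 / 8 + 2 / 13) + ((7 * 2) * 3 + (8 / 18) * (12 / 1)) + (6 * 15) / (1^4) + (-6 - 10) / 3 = 1292 / 9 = 143.56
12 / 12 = 1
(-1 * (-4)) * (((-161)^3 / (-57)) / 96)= 3050.64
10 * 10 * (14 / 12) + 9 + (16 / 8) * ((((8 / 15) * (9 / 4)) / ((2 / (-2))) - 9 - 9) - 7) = 73.27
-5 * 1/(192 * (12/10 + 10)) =-25/10752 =-0.00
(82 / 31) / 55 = 82 / 1705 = 0.05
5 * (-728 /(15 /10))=-7280 /3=-2426.67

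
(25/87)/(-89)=-25/7743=-0.00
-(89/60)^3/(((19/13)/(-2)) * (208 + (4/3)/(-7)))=64152179/2984976000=0.02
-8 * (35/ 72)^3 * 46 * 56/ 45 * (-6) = 1380575/ 4374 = 315.63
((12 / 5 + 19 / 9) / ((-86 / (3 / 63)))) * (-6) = 29 / 1935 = 0.01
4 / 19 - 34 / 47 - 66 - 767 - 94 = -828269 / 893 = -927.51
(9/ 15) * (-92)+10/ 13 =-3538/ 65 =-54.43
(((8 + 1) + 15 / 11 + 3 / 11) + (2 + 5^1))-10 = 84 / 11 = 7.64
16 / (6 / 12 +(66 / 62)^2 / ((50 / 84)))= 6.66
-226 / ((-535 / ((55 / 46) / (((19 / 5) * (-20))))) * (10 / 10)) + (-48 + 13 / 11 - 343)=-802024041 / 2057396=-389.82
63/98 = 9/14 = 0.64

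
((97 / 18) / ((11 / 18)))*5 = 485 / 11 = 44.09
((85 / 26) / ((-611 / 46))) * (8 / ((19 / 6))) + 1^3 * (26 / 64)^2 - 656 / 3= -101589350809 / 463617024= -219.12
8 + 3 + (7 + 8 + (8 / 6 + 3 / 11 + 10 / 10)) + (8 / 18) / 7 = 19868 / 693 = 28.67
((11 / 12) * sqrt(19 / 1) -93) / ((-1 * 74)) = 93 / 74 -11 * sqrt(19) / 888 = 1.20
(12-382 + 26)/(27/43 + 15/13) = -48074/249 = -193.07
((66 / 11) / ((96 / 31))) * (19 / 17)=589 / 272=2.17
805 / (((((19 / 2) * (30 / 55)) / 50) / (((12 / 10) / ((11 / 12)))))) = 193200 / 19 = 10168.42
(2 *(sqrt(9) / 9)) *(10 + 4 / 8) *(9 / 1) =63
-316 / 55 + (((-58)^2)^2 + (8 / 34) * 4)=10580919268 / 935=11316491.20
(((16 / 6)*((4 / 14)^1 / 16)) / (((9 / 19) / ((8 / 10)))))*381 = 9652 / 315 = 30.64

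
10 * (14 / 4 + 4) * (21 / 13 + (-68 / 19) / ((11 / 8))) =-74.06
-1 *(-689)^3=327082769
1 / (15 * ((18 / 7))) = 7 / 270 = 0.03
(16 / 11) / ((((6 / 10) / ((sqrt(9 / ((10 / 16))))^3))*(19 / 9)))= 20736*sqrt(10) / 1045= 62.75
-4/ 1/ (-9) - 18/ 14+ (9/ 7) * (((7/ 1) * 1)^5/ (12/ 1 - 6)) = 453683/ 126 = 3600.66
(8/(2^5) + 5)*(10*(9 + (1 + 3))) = 1365/2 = 682.50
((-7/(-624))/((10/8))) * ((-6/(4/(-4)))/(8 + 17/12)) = 42/7345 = 0.01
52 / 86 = 26 / 43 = 0.60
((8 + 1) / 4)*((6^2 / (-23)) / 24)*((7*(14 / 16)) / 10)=-1323 / 14720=-0.09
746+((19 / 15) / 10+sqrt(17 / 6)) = sqrt(102) / 6+111919 / 150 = 747.81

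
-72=-72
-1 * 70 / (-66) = 35 / 33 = 1.06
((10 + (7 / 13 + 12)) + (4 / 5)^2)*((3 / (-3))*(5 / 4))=-7533 / 260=-28.97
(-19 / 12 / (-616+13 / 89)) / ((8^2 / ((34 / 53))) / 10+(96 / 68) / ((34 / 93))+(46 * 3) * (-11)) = -2443495 / 1429589710248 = -0.00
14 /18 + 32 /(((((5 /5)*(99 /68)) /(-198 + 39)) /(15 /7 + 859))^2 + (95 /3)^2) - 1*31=-9565066340385220880 /316825698920234121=-30.19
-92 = -92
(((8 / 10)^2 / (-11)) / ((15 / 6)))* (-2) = 64 / 1375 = 0.05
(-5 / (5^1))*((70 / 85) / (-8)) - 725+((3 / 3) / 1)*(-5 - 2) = -49769 / 68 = -731.90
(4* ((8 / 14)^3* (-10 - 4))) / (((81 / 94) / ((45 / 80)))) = -3008 / 441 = -6.82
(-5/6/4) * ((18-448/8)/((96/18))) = 95/64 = 1.48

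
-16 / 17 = -0.94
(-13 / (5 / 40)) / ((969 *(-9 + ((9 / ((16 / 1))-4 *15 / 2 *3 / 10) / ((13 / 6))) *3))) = 10816 / 2084319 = 0.01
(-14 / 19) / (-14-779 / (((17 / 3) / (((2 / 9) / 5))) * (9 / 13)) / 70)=1124550 / 21558863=0.05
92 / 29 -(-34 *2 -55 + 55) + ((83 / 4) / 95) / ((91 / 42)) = 5105301 / 71630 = 71.27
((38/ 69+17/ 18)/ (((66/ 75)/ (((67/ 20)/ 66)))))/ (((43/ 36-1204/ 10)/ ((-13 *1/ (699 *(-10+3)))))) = -13478725/ 7012432033992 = -0.00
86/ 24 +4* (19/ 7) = 1213/ 84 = 14.44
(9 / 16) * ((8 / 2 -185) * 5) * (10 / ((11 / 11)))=-40725 / 8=-5090.62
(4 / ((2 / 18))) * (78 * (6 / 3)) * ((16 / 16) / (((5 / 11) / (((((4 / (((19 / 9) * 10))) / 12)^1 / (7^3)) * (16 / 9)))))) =164736 / 162925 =1.01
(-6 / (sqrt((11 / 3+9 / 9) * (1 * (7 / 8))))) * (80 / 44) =-240 * sqrt(3) / 77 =-5.40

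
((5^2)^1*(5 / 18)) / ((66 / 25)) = 3125 / 1188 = 2.63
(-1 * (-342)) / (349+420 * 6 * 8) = 342 / 20509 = 0.02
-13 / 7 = -1.86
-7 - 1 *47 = -54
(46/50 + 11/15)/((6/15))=62/15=4.13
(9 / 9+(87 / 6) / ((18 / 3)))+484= 5849 / 12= 487.42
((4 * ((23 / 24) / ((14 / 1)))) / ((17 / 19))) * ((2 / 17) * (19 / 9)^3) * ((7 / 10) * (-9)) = -2997383 / 1404540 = -2.13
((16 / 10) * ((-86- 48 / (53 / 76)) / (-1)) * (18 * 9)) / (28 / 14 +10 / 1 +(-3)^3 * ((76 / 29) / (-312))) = 2672923968 / 814345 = 3282.30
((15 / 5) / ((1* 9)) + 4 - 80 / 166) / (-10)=-959 / 2490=-0.39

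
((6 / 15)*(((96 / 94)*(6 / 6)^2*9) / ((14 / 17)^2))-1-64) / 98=-686051 / 1128470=-0.61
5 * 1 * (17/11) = 85/11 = 7.73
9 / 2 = 4.50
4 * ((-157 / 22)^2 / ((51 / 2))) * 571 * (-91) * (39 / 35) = -462538.43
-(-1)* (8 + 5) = 13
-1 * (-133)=133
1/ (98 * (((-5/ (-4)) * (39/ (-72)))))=-48/ 3185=-0.02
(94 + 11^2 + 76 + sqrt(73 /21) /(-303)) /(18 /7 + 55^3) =0.00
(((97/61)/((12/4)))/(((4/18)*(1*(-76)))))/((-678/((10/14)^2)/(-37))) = -89725/102678128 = -0.00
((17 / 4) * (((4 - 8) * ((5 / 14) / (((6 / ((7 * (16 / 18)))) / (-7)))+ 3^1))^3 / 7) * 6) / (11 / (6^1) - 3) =1448128 / 107163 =13.51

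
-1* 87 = -87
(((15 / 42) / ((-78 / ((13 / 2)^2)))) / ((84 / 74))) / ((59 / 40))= -12025 / 104076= -0.12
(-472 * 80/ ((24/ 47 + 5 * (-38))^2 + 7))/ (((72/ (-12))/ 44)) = 1835060480/ 237996897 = 7.71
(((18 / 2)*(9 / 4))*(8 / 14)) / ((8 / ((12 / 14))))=243 / 196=1.24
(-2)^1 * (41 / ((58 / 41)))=-1681 / 29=-57.97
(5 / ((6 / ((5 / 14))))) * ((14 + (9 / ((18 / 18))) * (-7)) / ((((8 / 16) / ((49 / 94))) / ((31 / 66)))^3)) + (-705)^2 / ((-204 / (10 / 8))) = -18554862934300775 / 6089134230432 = -3047.21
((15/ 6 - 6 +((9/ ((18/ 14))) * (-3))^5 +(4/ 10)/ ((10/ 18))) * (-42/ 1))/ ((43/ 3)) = 12864926907/ 1075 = 11967373.87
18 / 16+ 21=177 / 8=22.12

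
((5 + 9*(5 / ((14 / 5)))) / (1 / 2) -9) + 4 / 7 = 236 / 7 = 33.71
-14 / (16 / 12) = -10.50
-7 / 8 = -0.88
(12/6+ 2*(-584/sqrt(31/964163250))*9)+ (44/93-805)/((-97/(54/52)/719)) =484323055/78182-473040*sqrt(14760030)/31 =-58618391.65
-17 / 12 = -1.42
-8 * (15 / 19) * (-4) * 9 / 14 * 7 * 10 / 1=21600 / 19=1136.84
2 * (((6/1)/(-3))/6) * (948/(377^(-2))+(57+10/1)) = -269476718/3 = -89825572.67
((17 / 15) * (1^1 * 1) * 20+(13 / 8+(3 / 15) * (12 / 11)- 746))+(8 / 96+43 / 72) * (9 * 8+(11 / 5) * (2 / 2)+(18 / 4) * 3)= -5241499 / 7920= -661.81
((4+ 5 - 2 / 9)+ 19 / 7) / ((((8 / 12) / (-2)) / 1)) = -724 / 21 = -34.48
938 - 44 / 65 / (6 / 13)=14048 / 15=936.53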